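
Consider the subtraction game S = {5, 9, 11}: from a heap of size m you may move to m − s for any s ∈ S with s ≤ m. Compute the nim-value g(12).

2

Compute g(0), g(1), … for moves {5, 9, 11}:
k:     0  1  2  3  4  5  6  7  8  9 10 11 12
g(k):  0  0  0  0  0  1  1  1  1  1  2  2  2
So g(12) = 2.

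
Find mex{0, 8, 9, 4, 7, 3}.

1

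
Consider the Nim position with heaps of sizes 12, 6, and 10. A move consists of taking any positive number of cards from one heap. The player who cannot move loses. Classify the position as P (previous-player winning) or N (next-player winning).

P-position

In binary:
  1100  (12)
  0110  (6)
  1010  (10)
  ----
  0000  (0)
The nim-sum is 0, so this is a P-position: the player to move is in a losing position under optimal play.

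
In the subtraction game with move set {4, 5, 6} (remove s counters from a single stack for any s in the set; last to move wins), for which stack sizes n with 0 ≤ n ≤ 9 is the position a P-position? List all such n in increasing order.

0, 1, 2, 3

Compute g(0), g(1), … for moves {4, 5, 6}:
k:     0  1  2  3  4  5  6  7  8  9
g(k):  0  0  0  0  1  1  1  1  2  2
The P-positions (g = 0) in 0..9 are 0, 1, 2, 3.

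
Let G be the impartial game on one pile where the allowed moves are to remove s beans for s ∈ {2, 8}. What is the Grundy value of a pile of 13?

1

Grundy values for subtraction set {2, 8}:
g(0) = mex{} = 0
g(1) = mex{} = 0
g(2) = mex{0} = 1
g(3) = mex{0} = 1
g(4) = mex{1} = 0
g(5) = mex{1} = 0
g(6) = mex{0} = 1
g(7) = mex{0} = 1
g(8) = mex{0,1} = 2
g(9) = mex{0,1} = 2
g(10) = mex{1,2} = 0
g(11) = mex{1,2} = 0
g(12) = mex{0} = 1
g(13) = mex{0} = 1
So g(13) = 1.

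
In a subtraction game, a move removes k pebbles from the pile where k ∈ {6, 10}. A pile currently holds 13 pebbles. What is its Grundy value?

Grundy values for subtraction set {6, 10}:
g(0) = mex{} = 0
g(1) = mex{} = 0
g(2) = mex{} = 0
g(3) = mex{} = 0
g(4) = mex{} = 0
g(5) = mex{} = 0
g(6) = mex{0} = 1
g(7) = mex{0} = 1
g(8) = mex{0} = 1
g(9) = mex{0} = 1
g(10) = mex{0} = 1
g(11) = mex{0} = 1
g(12) = mex{0,1} = 2
g(13) = mex{0,1} = 2
So g(13) = 2.

2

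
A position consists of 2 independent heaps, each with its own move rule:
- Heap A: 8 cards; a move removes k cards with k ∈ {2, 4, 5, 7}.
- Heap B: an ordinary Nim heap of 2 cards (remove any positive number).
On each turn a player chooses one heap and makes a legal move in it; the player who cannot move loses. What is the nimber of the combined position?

6

Build the Grundy sequence for heap A with g(k) = mex{g(k−s) : s ∈ {2, 4, 5, 7}, s ≤ k}:
g(0) = mex{} = 0
g(1) = mex{} = 0
g(2) = mex{0} = 1
g(3) = mex{0} = 1
g(4) = mex{0,1} = 2
g(5) = mex{0,1} = 2
g(6) = mex{0,1,2} = 3
g(7) = mex{0,1,2} = 3
g(8) = mex{0,1,2,3} = 4
So g(8) = 4.
Heap B is a plain Nim heap of size 2, so its Grundy value is 2.
By the Sprague-Grundy theorem, the Grundy value of a sum of independent games is the XOR of the component values.
Combined value = 4 ⊕ 2 = 6.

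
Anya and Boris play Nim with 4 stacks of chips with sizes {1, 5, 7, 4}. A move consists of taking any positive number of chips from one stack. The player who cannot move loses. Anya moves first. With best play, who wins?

Compute the nim-sum pairwise:
1 ⊕ 5 = 4
4 ⊕ 7 = 3
3 ⊕ 4 = 7
The nim-sum is 7 ≠ 0, so this is an N-position: the player to move can win; Anya has a winning move.

Anya wins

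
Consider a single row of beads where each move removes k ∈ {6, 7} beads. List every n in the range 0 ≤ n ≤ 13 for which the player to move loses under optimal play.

0, 1, 2, 3, 4, 5, 13

Compute g(0), g(1), … for moves {6, 7}:
k:     0  1  2  3  4  5  6  7  8  9 10 11 12 13
g(k):  0  0  0  0  0  0  1  1  1  1  1  1  2  0
The P-positions (g = 0) in 0..13 are 0, 1, 2, 3, 4, 5, 13.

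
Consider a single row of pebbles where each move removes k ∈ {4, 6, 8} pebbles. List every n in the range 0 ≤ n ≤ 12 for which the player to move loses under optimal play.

Compute g(0), g(1), … for moves {4, 6, 8}:
g(0) = mex{} = 0
g(1) = mex{} = 0
g(2) = mex{} = 0
g(3) = mex{} = 0
g(4) = mex{0} = 1
g(5) = mex{0} = 1
g(6) = mex{0} = 1
g(7) = mex{0} = 1
g(8) = mex{0,1} = 2
g(9) = mex{0,1} = 2
g(10) = mex{0,1} = 2
g(11) = mex{0,1} = 2
g(12) = mex{1,2} = 0
The P-positions (g = 0) in 0..12 are 0, 1, 2, 3, 12.

0, 1, 2, 3, 12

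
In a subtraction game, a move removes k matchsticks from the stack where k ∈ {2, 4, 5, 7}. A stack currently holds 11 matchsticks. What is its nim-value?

1

Build the Grundy sequence with g(k) = mex{g(k−s) : s ∈ {2, 4, 5, 7}, s ≤ k}:
k:     0  1  2  3  4  5  6  7  8  9 10 11
g(k):  0  0  1  1  2  2  3  3  4  0  0  1
So g(11) = 1.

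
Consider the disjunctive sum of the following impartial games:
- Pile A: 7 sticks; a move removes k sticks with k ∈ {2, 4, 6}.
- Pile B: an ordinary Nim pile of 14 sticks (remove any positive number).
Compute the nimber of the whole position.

Build the Grundy sequence for pile A with g(k) = mex{g(k−s) : s ∈ {2, 4, 6}, s ≤ k}:
k:     0  1  2  3  4  5  6  7
g(k):  0  0  1  1  2  2  3  3
So g(7) = 3.
Pile B is a plain Nim pile of size 14, so its Grundy value is 14.
By the Sprague-Grundy theorem, the Grundy value of a sum of independent games is the XOR of the component values.
Combined value = 3 ⊕ 14 = 13.

13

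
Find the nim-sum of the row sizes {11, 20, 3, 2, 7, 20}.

Bitwise XOR of the heap sizes:
  01011  (11)
  10100  (20)
  00011  (3)
  00010  (2)
  00111  (7)
  10100  (20)
  -----
  01101  (13)

13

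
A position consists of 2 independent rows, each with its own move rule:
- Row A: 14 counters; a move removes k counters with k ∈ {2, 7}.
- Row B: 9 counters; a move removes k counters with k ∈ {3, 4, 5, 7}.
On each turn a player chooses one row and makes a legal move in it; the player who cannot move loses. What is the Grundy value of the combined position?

3

Build the Grundy sequence for row A with g(k) = mex{g(k−s) : s ∈ {2, 7}, s ≤ k}:
k:     0  1  2  3  4  5  6  7  8  9 10 11 12 13 14
g(k):  0  0  1  1  0  0  1  1  2  0  0  1  1  0  0
So g(14) = 0.
Grundy values for row B (subtraction set {3, 4, 5, 7}):
k:     0  1  2  3  4  5  6  7  8  9
g(k):  0  0  0  1  1  1  2  2  2  3
So g(9) = 3.
By the Sprague-Grundy theorem, the Grundy value of a sum of independent games is the XOR of the component values.
Combined value = 0 XOR 3 = 3.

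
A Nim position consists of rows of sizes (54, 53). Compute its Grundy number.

Write each in binary and XOR column by column:
  110110  (54)
  110101  (53)
  ------
  000011  (3)

3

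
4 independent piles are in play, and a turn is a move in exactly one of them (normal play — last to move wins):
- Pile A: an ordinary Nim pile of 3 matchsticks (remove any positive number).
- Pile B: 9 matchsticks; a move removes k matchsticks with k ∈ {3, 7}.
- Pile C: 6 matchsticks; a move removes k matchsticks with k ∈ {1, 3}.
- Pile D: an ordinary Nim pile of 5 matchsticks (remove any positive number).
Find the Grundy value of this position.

Pile A is a plain Nim pile of size 3, so its Grundy value is 3.
Grundy values for pile B (subtraction set {3, 7}):
k:     0  1  2  3  4  5  6  7  8  9
g(k):  0  0  0  1  1  1  0  2  2  1
So g(9) = 1.
Grundy values for pile C (subtraction set {1, 3}):
k:     0  1  2  3  4  5  6
g(k):  0  1  0  1  0  1  0
So g(6) = 0.
Pile D is a plain Nim pile of size 5, so its Grundy value is 5.
By the Sprague-Grundy theorem, the Grundy value of a sum of independent games is the XOR of the component values.
Combined value = 3 ⊕ 1 ⊕ 0 ⊕ 5 = 7.

7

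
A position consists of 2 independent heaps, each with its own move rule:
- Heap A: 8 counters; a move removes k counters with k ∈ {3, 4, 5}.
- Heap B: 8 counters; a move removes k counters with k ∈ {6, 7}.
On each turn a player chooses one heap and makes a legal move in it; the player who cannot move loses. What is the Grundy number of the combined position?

1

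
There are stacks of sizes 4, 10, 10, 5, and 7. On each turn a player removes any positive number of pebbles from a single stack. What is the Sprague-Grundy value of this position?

6

Nim-sum: 4 ^ 10 ^ 10 ^ 5 ^ 7 = 6.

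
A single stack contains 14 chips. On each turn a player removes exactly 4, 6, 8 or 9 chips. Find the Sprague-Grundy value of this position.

Build the Grundy sequence with g(k) = mex{g(k−s) : s ∈ {4, 6, 8, 9}, s ≤ k}:
g(0) = mex{} = 0
g(1) = mex{} = 0
g(2) = mex{} = 0
g(3) = mex{} = 0
g(4) = mex{0} = 1
g(5) = mex{0} = 1
g(6) = mex{0} = 1
g(7) = mex{0} = 1
g(8) = mex{0,1} = 2
g(9) = mex{0,1} = 2
g(10) = mex{0,1} = 2
g(11) = mex{0,1} = 2
g(12) = mex{0,1,2} = 3
g(13) = mex{1,2} = 0
g(14) = mex{1,2} = 0
So g(14) = 0.

0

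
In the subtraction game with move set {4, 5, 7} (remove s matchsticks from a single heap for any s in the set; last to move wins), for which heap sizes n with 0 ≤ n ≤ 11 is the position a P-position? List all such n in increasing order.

0, 1, 2, 3, 11

Build the Grundy sequence with g(k) = mex{g(k−s) : s ∈ {4, 5, 7}, s ≤ k}:
k:     0  1  2  3  4  5  6  7  8  9 10 11
g(k):  0  0  0  0  1  1  1  1  2  2  2  0
The P-positions (g = 0) in 0..11 are 0, 1, 2, 3, 11.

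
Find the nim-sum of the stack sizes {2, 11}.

Nim-sum: 2 ⊕ 11 = 9.

9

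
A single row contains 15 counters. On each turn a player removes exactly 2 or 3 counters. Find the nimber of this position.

0

Build the Grundy sequence with g(k) = mex{g(k−s) : s ∈ {2, 3}, s ≤ k}:
k:     0  1  2  3  4  5  6  7  8  9 10 11 12 13 14 15
g(k):  0  0  1  1  2  0  0  1  1  2  0  0  1  1  2  0
So g(15) = 0.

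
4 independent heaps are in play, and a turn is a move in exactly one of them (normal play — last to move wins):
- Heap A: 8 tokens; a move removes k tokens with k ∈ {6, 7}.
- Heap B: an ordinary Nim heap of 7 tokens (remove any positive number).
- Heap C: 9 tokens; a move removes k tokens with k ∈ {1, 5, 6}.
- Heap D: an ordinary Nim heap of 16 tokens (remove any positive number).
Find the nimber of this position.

Grundy values for heap A (subtraction set {6, 7}):
g(0) = mex{} = 0
g(1) = mex{} = 0
g(2) = mex{} = 0
g(3) = mex{} = 0
g(4) = mex{} = 0
g(5) = mex{} = 0
g(6) = mex{0} = 1
g(7) = mex{0} = 1
g(8) = mex{0} = 1
So g(8) = 1.
Heap B is a plain Nim heap of size 7, so its Grundy value is 7.
Build the Grundy sequence for heap C with g(k) = mex{g(k−s) : s ∈ {1, 5, 6}, s ≤ k}:
k:     0  1  2  3  4  5  6  7  8  9
g(k):  0  1  0  1  0  1  2  3  2  3
So g(9) = 3.
Heap D is a plain Nim heap of size 16, so its Grundy value is 16.
The value of a disjunctive sum is the nim-sum of the parts.
Combined value = 1 XOR 7 XOR 3 XOR 16 = 21.

21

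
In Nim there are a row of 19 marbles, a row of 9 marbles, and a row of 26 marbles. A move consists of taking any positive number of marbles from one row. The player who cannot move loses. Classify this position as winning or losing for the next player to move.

Bitwise XOR of the heap sizes:
  10011  (19)
  01001  (9)
  11010  (26)
  -----
  00000  (0)
The nim-sum is 0, so this is a P-position: the player to move is in a losing position under optimal play.

Losing position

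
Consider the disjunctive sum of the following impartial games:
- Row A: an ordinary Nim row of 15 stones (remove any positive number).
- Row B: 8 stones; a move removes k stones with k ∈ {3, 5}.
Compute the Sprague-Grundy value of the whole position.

Row A is a plain Nim row of size 15, so its Grundy value is 15.
Build the Grundy sequence for row B with g(k) = mex{g(k−s) : s ∈ {3, 5}, s ≤ k}:
g(0) = mex{} = 0
g(1) = mex{} = 0
g(2) = mex{} = 0
g(3) = mex{0} = 1
g(4) = mex{0} = 1
g(5) = mex{0} = 1
g(6) = mex{0,1} = 2
g(7) = mex{0,1} = 2
g(8) = mex{1} = 0
So g(8) = 0.
By the Sprague-Grundy theorem, the Grundy value of a sum of independent games is the XOR of the component values.
Combined value = 15 ⊕ 0 = 15.

15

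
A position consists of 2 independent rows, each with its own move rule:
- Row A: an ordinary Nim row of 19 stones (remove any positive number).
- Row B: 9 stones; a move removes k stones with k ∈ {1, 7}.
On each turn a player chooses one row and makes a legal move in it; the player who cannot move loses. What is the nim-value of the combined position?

18

Row A is a plain Nim row of size 19, so its Grundy value is 19.
Grundy values for row B (subtraction set {1, 7}):
k:     0  1  2  3  4  5  6  7  8  9
g(k):  0  1  0  1  0  1  0  1  0  1
So g(9) = 1.
The value of a disjunctive sum is the nim-sum of the parts.
Combined value = 19 ⊕ 1 = 18.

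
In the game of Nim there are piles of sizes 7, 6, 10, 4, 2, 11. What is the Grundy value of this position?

Compute the nim-sum pairwise:
7 XOR 6 = 1
1 XOR 10 = 11
11 XOR 4 = 15
15 XOR 2 = 13
13 XOR 11 = 6

6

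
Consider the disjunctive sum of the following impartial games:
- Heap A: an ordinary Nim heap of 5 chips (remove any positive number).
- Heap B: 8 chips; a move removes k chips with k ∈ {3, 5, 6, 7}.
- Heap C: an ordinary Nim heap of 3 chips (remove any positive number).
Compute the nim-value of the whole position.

4

Heap A is a plain Nim heap of size 5, so its Grundy value is 5.
Build the Grundy sequence for heap B with g(k) = mex{g(k−s) : s ∈ {3, 5, 6, 7}, s ≤ k}:
k:     0  1  2  3  4  5  6  7  8
g(k):  0  0  0  1  1  1  2  2  2
So g(8) = 2.
Heap C is a plain Nim heap of size 3, so its Grundy value is 3.
By the Sprague-Grundy theorem, the Grundy value of a sum of independent games is the XOR of the component values.
Combined value = 5 XOR 2 XOR 3 = 4.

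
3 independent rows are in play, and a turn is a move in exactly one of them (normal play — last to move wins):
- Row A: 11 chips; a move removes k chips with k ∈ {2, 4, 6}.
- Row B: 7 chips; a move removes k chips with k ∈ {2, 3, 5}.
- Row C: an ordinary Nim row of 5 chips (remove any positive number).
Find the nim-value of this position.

4

Grundy values for row A (subtraction set {2, 4, 6}):
g(0) = mex{} = 0
g(1) = mex{} = 0
g(2) = mex{0} = 1
g(3) = mex{0} = 1
g(4) = mex{0,1} = 2
g(5) = mex{0,1} = 2
g(6) = mex{0,1,2} = 3
g(7) = mex{0,1,2} = 3
g(8) = mex{1,2,3} = 0
g(9) = mex{1,2,3} = 0
g(10) = mex{0,2,3} = 1
g(11) = mex{0,2,3} = 1
So g(11) = 1.
Build the Grundy sequence for row B with g(k) = mex{g(k−s) : s ∈ {2, 3, 5}, s ≤ k}:
k:     0  1  2  3  4  5  6  7
g(k):  0  0  1  1  2  2  3  0
So g(7) = 0.
Row C is a plain Nim row of size 5, so its Grundy value is 5.
The value of a disjunctive sum is the nim-sum of the parts.
Combined value = 1 ⊕ 0 ⊕ 5 = 4.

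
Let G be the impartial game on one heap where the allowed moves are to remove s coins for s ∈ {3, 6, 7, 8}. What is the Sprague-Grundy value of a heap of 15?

Build the Grundy sequence with g(k) = mex{g(k−s) : s ∈ {3, 6, 7, 8}, s ≤ k}:
k:     0  1  2  3  4  5  6  7  8  9 10 11 12 13 14 15
g(k):  0  0  0  1  1  1  2  2  2  3  3  0  0  0  1  1
So g(15) = 1.

1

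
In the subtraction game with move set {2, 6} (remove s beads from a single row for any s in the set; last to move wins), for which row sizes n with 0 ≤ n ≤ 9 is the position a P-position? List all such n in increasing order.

Build the Grundy sequence with g(k) = mex{g(k−s) : s ∈ {2, 6}, s ≤ k}:
g(0) = mex{} = 0
g(1) = mex{} = 0
g(2) = mex{0} = 1
g(3) = mex{0} = 1
g(4) = mex{1} = 0
g(5) = mex{1} = 0
g(6) = mex{0} = 1
g(7) = mex{0} = 1
g(8) = mex{1} = 0
g(9) = mex{1} = 0
The P-positions (g = 0) in 0..9 are 0, 1, 4, 5, 8, 9.

0, 1, 4, 5, 8, 9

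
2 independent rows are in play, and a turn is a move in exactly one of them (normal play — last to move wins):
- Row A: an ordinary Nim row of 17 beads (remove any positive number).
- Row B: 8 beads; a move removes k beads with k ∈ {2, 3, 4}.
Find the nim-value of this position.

16

Row A is a plain Nim row of size 17, so its Grundy value is 17.
Build the Grundy sequence for row B with g(k) = mex{g(k−s) : s ∈ {2, 3, 4}, s ≤ k}:
k:     0  1  2  3  4  5  6  7  8
g(k):  0  0  1  1  2  2  0  0  1
So g(8) = 1.
The value of a disjunctive sum is the nim-sum of the parts.
Combined value = 17 ⊕ 1 = 16.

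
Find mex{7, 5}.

0

0 is not in the set, so the mex is 0.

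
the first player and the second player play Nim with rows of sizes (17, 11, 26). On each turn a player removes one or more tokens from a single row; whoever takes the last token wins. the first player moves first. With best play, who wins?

Nim-sum: 17 ^ 11 ^ 26 = 0.
The nim-sum is 0, so this is a P-position: the player to move is in a losing position under optimal play; the first player is about to move from it and so loses — the second player wins.

the second player wins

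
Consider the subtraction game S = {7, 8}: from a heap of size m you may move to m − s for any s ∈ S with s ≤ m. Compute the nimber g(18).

Grundy values for subtraction set {7, 8}:
k:     0  1  2  3  4  5  6  7  8  9 10 11 12 13 14 15 16 17 18
g(k):  0  0  0  0  0  0  0  1  1  1  1  1  1  1  2  0  0  0  0
So g(18) = 0.

0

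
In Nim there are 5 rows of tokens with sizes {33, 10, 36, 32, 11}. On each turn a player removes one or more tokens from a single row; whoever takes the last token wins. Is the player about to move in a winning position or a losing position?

Nim-sum: 33 XOR 10 XOR 36 XOR 32 XOR 11 = 36.
The nim-sum is 36 ≠ 0, so this is an N-position: the player to move can win.

Winning position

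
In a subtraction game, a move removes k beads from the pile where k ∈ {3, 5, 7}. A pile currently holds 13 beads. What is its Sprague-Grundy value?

1

Compute g(0), g(1), … for moves {3, 5, 7}:
k:     0  1  2  3  4  5  6  7  8  9 10 11 12 13
g(k):  0  0  0  1  1  1  2  2  2  3  0  0  0  1
So g(13) = 1.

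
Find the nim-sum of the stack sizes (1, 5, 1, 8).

13

Compute the nim-sum pairwise:
1 ^ 5 = 4
4 ^ 1 = 5
5 ^ 8 = 13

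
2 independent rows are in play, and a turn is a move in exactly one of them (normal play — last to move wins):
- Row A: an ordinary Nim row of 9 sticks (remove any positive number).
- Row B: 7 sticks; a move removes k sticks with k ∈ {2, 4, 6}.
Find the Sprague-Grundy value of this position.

10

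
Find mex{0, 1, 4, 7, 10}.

2

The values 0, 1 are all present; 2 is the first non-negative integer missing from the set.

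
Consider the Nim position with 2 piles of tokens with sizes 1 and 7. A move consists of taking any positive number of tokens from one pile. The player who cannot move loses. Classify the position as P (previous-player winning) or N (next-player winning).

N-position

Nim-sum: 1 ⊕ 7 = 6.
The nim-sum is 6 ≠ 0, so this is an N-position: the player to move can win.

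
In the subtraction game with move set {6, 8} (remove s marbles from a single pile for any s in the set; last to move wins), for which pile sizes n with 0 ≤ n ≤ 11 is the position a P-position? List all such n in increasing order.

0, 1, 2, 3, 4, 5

Compute g(0), g(1), … for moves {6, 8}:
g(0) = mex{} = 0
g(1) = mex{} = 0
g(2) = mex{} = 0
g(3) = mex{} = 0
g(4) = mex{} = 0
g(5) = mex{} = 0
g(6) = mex{0} = 1
g(7) = mex{0} = 1
g(8) = mex{0} = 1
g(9) = mex{0} = 1
g(10) = mex{0} = 1
g(11) = mex{0} = 1
The P-positions (g = 0) in 0..11 are 0, 1, 2, 3, 4, 5.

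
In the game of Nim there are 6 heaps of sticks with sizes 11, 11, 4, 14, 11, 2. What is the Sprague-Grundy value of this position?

Bitwise XOR of the heap sizes:
  1011  (11)
  1011  (11)
  0100  (4)
  1110  (14)
  1011  (11)
  0010  (2)
  ----
  0011  (3)

3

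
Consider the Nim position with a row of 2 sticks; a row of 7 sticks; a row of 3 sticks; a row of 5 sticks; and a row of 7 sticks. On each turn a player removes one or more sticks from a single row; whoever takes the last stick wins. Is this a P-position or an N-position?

N-position

Nim-sum: 2 ⊕ 7 ⊕ 3 ⊕ 5 ⊕ 7 = 4.
The nim-sum is 4 ≠ 0, so this is an N-position: the player to move can win.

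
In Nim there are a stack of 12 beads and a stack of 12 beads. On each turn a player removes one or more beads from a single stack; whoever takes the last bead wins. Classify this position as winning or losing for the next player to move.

Write each in binary and XOR column by column:
  1100  (12)
  1100  (12)
  ----
  0000  (0)
The nim-sum is 0, so this is a P-position: the player to move is in a losing position under optimal play.

Losing position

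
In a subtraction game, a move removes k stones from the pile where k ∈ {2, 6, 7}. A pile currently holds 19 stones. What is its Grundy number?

1

Build the Grundy sequence with g(k) = mex{g(k−s) : s ∈ {2, 6, 7}, s ≤ k}:
k:     0  1  2  3  4  5  6  7  8  9 10 11 12 13 14 15 16 17 18 19
g(k):  0  0  1  1  0  0  1  1  2  0  3  1  2  0  0  1  1  0  0  1
So g(19) = 1.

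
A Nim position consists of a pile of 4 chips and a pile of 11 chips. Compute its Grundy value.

15

Nim-sum: 4 ⊕ 11 = 15.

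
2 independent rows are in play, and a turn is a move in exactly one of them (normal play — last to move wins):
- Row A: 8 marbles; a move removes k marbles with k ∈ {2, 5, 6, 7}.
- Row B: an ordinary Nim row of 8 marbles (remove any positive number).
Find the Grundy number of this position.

10

Build the Grundy sequence for row A with g(k) = mex{g(k−s) : s ∈ {2, 5, 6, 7}, s ≤ k}:
g(0) = mex{} = 0
g(1) = mex{} = 0
g(2) = mex{0} = 1
g(3) = mex{0} = 1
g(4) = mex{1} = 0
g(5) = mex{0,1} = 2
g(6) = mex{0} = 1
g(7) = mex{0,1,2} = 3
g(8) = mex{0,1} = 2
So g(8) = 2.
Row B is a plain Nim row of size 8, so its Grundy value is 8.
By the Sprague-Grundy theorem, the Grundy value of a sum of independent games is the XOR of the component values.
Combined value = 2 XOR 8 = 10.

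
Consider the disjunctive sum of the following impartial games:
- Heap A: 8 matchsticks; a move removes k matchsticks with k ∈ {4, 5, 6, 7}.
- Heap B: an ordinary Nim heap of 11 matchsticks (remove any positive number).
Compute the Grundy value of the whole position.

9

Build the Grundy sequence for heap A with g(k) = mex{g(k−s) : s ∈ {4, 5, 6, 7}, s ≤ k}:
g(0) = mex{} = 0
g(1) = mex{} = 0
g(2) = mex{} = 0
g(3) = mex{} = 0
g(4) = mex{0} = 1
g(5) = mex{0} = 1
g(6) = mex{0} = 1
g(7) = mex{0} = 1
g(8) = mex{0,1} = 2
So g(8) = 2.
Heap B is a plain Nim heap of size 11, so its Grundy value is 11.
By the Sprague-Grundy theorem, the Grundy value of a sum of independent games is the XOR of the component values.
Combined value = 2 XOR 11 = 9.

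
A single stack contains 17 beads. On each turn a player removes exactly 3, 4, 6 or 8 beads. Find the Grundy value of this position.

Compute g(0), g(1), … for moves {3, 4, 6, 8}:
k:     0  1  2  3  4  5  6  7  8  9 10 11 12 13 14 15 16 17
g(k):  0  0  0  1  1  1  2  2  2  3  3  0  0  0  1  1  1  2
So g(17) = 2.

2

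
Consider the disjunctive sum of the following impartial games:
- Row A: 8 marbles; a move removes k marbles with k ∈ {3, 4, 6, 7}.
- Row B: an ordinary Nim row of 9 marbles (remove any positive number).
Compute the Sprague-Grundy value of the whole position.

For row A, compute g(0), g(1), … with moves {3, 4, 6, 7}:
k:     0  1  2  3  4  5  6  7  8
g(k):  0  0  0  1  1  1  2  2  2
So g(8) = 2.
Row B is a plain Nim row of size 9, so its Grundy value is 9.
The value of a disjunctive sum is the nim-sum of the parts.
Combined value = 2 XOR 9 = 11.

11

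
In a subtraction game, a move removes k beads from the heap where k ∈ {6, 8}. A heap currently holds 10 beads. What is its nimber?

Build the Grundy sequence with g(k) = mex{g(k−s) : s ∈ {6, 8}, s ≤ k}:
k:     0  1  2  3  4  5  6  7  8  9 10
g(k):  0  0  0  0  0  0  1  1  1  1  1
So g(10) = 1.

1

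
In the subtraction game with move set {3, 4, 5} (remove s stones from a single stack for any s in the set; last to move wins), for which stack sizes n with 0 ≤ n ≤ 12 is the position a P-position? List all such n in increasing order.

Grundy values for subtraction set {3, 4, 5}:
k:     0  1  2  3  4  5  6  7  8  9 10 11 12
g(k):  0  0  0  1  1  1  2  2  0  0  0  1  1
The P-positions (g = 0) in 0..12 are 0, 1, 2, 8, 9, 10.

0, 1, 2, 8, 9, 10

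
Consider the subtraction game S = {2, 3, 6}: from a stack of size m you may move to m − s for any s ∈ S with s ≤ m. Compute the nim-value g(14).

0

Compute g(0), g(1), … for moves {2, 3, 6}:
k:     0  1  2  3  4  5  6  7  8  9 10 11 12 13 14
g(k):  0  0  1  1  2  0  3  1  2  0  0  1  1  2  0
So g(14) = 0.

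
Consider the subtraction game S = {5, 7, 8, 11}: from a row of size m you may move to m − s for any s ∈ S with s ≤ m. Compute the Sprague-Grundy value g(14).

Compute g(0), g(1), … for moves {5, 7, 8, 11}:
g(0) = mex{} = 0
g(1) = mex{} = 0
g(2) = mex{} = 0
g(3) = mex{} = 0
g(4) = mex{} = 0
g(5) = mex{0} = 1
g(6) = mex{0} = 1
g(7) = mex{0} = 1
g(8) = mex{0} = 1
g(9) = mex{0} = 1
g(10) = mex{0,1} = 2
g(11) = mex{0,1} = 2
g(12) = mex{0,1} = 2
g(13) = mex{0,1} = 2
g(14) = mex{0,1} = 2
So g(14) = 2.

2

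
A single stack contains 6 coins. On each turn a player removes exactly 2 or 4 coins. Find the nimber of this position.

Grundy values for subtraction set {2, 4}:
k:     0  1  2  3  4  5  6
g(k):  0  0  1  1  2  2  0
So g(6) = 0.

0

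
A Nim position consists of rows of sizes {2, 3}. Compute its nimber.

Bitwise XOR of the heap sizes:
  10  (2)
  11  (3)
  --
  01  (1)

1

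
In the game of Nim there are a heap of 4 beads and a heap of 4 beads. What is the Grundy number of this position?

Compute the nim-sum pairwise:
4 ⊕ 4 = 0

0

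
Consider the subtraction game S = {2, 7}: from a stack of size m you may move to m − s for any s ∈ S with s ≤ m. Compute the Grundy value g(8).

Build the Grundy sequence with g(k) = mex{g(k−s) : s ∈ {2, 7}, s ≤ k}:
k:     0  1  2  3  4  5  6  7  8
g(k):  0  0  1  1  0  0  1  1  2
So g(8) = 2.

2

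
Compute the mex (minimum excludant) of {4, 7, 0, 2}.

0 is in the set but 1 is not, so the mex is 1.

1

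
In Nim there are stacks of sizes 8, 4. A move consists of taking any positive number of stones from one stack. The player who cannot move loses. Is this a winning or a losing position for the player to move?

Winning position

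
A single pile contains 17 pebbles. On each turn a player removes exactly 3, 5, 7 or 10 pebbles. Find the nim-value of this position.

1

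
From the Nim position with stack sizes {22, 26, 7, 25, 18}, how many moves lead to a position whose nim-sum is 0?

In binary:
  10110  (22)
  11010  (26)
  00111  (7)
  11001  (25)
  10010  (18)
  -----
  00000  (0)
The nim-sum is already 0, so every move leaves a nonzero nim-sum — there are no winning moves.

0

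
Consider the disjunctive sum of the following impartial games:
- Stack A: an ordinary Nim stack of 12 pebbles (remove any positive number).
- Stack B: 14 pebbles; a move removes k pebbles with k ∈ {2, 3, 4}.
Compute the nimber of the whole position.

Stack A is a plain Nim stack of size 12, so its Grundy value is 12.
Grundy values for stack B (subtraction set {2, 3, 4}):
g(0) = mex{} = 0
g(1) = mex{} = 0
g(2) = mex{0} = 1
g(3) = mex{0} = 1
g(4) = mex{0,1} = 2
g(5) = mex{0,1} = 2
g(6) = mex{1,2} = 0
g(7) = mex{1,2} = 0
g(8) = mex{0,2} = 1
g(9) = mex{0,2} = 1
g(10) = mex{0,1} = 2
g(11) = mex{0,1} = 2
g(12) = mex{1,2} = 0
g(13) = mex{1,2} = 0
g(14) = mex{0,2} = 1
So g(14) = 1.
The value of a disjunctive sum is the nim-sum of the parts.
Combined value = 12 XOR 1 = 13.

13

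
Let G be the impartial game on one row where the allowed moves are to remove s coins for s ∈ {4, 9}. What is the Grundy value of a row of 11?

2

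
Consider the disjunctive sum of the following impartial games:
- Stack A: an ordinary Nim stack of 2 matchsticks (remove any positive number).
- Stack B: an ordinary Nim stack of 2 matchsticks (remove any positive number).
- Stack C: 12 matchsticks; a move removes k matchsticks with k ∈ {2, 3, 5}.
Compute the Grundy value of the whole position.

2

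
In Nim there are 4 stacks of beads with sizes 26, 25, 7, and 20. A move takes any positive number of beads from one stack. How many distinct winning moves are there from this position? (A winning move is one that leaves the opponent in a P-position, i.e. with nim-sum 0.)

3

Nim-sum: 26 ⊕ 25 ⊕ 7 ⊕ 20 = 16.
The overall nim-sum is X = 16. A stack of size p has a winning move iff p XOR X < p (reduce it to p XOR X).
  26: 26 XOR 16 = 10 < 26 — winning move (to 10).
  25: 25 XOR 16 = 9 < 25 — winning move (to 9).
  7: 7 XOR 16 = 23 ≥ 7 — no move.
  20: 20 XOR 16 = 4 < 20 — winning move (to 4).
That gives 3 winning moves.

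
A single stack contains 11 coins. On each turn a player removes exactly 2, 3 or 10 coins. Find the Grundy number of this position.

3

Build the Grundy sequence with g(k) = mex{g(k−s) : s ∈ {2, 3, 10}, s ≤ k}:
g(0) = mex{} = 0
g(1) = mex{} = 0
g(2) = mex{0} = 1
g(3) = mex{0} = 1
g(4) = mex{0,1} = 2
g(5) = mex{1} = 0
g(6) = mex{1,2} = 0
g(7) = mex{0,2} = 1
g(8) = mex{0} = 1
g(9) = mex{0,1} = 2
g(10) = mex{0,1} = 2
g(11) = mex{0,1,2} = 3
So g(11) = 3.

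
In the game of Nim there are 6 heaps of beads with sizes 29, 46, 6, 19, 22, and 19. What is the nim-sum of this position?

35

In binary:
  011101  (29)
  101110  (46)
  000110  (6)
  010011  (19)
  010110  (22)
  010011  (19)
  ------
  100011  (35)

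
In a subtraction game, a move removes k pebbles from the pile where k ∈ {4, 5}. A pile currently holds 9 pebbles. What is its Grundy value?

0

Build the Grundy sequence with g(k) = mex{g(k−s) : s ∈ {4, 5}, s ≤ k}:
g(0) = mex{} = 0
g(1) = mex{} = 0
g(2) = mex{} = 0
g(3) = mex{} = 0
g(4) = mex{0} = 1
g(5) = mex{0} = 1
g(6) = mex{0} = 1
g(7) = mex{0} = 1
g(8) = mex{0,1} = 2
g(9) = mex{1} = 0
So g(9) = 0.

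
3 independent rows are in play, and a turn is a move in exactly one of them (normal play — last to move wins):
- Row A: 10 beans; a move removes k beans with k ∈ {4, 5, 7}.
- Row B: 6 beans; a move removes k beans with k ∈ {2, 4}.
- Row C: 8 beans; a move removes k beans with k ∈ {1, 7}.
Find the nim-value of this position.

2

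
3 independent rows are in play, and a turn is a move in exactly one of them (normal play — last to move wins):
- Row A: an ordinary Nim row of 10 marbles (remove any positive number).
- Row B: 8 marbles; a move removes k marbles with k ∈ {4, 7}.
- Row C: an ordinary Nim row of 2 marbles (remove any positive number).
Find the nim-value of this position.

10

Row A is a plain Nim row of size 10, so its Grundy value is 10.
For row B, compute g(0), g(1), … with moves {4, 7}:
g(0) = mex{} = 0
g(1) = mex{} = 0
g(2) = mex{} = 0
g(3) = mex{} = 0
g(4) = mex{0} = 1
g(5) = mex{0} = 1
g(6) = mex{0} = 1
g(7) = mex{0} = 1
g(8) = mex{0,1} = 2
So g(8) = 2.
Row C is a plain Nim row of size 2, so its Grundy value is 2.
By the Sprague-Grundy theorem, the Grundy value of a sum of independent games is the XOR of the component values.
Combined value = 10 ⊕ 2 ⊕ 2 = 10.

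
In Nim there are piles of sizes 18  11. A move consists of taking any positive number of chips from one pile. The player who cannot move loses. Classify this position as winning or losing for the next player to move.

Winning position

Compute the nim-sum pairwise:
18 XOR 11 = 25
The nim-sum is 25 ≠ 0, so this is an N-position: the player to move can win.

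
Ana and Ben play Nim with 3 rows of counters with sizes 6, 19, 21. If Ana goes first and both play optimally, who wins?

Ben wins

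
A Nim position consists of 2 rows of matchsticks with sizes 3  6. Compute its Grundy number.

Write each in binary and XOR column by column:
  011  (3)
  110  (6)
  ---
  101  (5)

5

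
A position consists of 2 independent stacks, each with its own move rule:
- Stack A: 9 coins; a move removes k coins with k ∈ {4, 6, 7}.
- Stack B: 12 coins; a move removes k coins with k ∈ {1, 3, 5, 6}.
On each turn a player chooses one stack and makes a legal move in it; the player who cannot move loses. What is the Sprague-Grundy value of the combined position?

3

Grundy values for stack A (subtraction set {4, 6, 7}):
g(0) = mex{} = 0
g(1) = mex{} = 0
g(2) = mex{} = 0
g(3) = mex{} = 0
g(4) = mex{0} = 1
g(5) = mex{0} = 1
g(6) = mex{0} = 1
g(7) = mex{0} = 1
g(8) = mex{0,1} = 2
g(9) = mex{0,1} = 2
So g(9) = 2.
Grundy values for stack B (subtraction set {1, 3, 5, 6}):
k:     0  1  2  3  4  5  6  7  8  9 10 11 12
g(k):  0  1  0  1  0  1  2  3  2  3  2  0  1
So g(12) = 1.
The value of a disjunctive sum is the nim-sum of the parts.
Combined value = 2 ⊕ 1 = 3.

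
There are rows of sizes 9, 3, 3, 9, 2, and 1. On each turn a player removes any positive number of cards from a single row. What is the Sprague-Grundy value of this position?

In binary:
  1001  (9)
  0011  (3)
  0011  (3)
  1001  (9)
  0010  (2)
  0001  (1)
  ----
  0011  (3)

3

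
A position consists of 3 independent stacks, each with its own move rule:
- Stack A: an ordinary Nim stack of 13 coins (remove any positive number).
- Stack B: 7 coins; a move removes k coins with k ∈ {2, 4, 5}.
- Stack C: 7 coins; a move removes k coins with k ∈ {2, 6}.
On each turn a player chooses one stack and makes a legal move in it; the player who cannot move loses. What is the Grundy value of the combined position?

Stack A is a plain Nim stack of size 13, so its Grundy value is 13.
For stack B, compute g(0), g(1), … with moves {2, 4, 5}:
g(0) = mex{} = 0
g(1) = mex{} = 0
g(2) = mex{0} = 1
g(3) = mex{0} = 1
g(4) = mex{0,1} = 2
g(5) = mex{0,1} = 2
g(6) = mex{0,1,2} = 3
g(7) = mex{1,2} = 0
So g(7) = 0.
Build the Grundy sequence for stack C with g(k) = mex{g(k−s) : s ∈ {2, 6}, s ≤ k}:
g(0) = mex{} = 0
g(1) = mex{} = 0
g(2) = mex{0} = 1
g(3) = mex{0} = 1
g(4) = mex{1} = 0
g(5) = mex{1} = 0
g(6) = mex{0} = 1
g(7) = mex{0} = 1
So g(7) = 1.
The value of a disjunctive sum is the nim-sum of the parts.
Combined value = 13 ⊕ 0 ⊕ 1 = 12.

12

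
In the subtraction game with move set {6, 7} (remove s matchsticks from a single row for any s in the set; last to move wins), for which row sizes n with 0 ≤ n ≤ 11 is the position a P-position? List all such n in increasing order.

0, 1, 2, 3, 4, 5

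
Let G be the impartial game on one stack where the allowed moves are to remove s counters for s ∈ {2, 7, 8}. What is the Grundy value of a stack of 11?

3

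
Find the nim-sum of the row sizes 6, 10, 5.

9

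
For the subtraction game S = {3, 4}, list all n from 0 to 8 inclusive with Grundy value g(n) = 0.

0, 1, 2, 7, 8

Build the Grundy sequence with g(k) = mex{g(k−s) : s ∈ {3, 4}, s ≤ k}:
k:     0  1  2  3  4  5  6  7  8
g(k):  0  0  0  1  1  1  2  0  0
The P-positions (g = 0) in 0..8 are 0, 1, 2, 7, 8.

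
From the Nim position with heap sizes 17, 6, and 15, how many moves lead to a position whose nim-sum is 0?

Nim-sum: 17 ⊕ 6 ⊕ 15 = 24.
The overall nim-sum is X = 24. A heap of size p has a winning move iff p XOR X < p (reduce it to p XOR X).
  17: 17 XOR 24 = 9 < 17 — winning move (to 9).
  6: 6 XOR 24 = 30 ≥ 6 — no move.
  15: 15 XOR 24 = 23 ≥ 15 — no move.
That gives 1 winning move.

1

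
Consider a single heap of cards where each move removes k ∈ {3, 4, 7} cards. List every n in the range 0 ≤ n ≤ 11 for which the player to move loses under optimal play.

Compute g(0), g(1), … for moves {3, 4, 7}:
k:     0  1  2  3  4  5  6  7  8  9 10 11
g(k):  0  0  0  1  1  1  2  2  2  3  0  0
The P-positions (g = 0) in 0..11 are 0, 1, 2, 10, 11.

0, 1, 2, 10, 11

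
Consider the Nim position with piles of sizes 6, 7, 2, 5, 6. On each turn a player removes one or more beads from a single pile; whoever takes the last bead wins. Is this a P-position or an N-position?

P-position

Compute the nim-sum pairwise:
6 XOR 7 = 1
1 XOR 2 = 3
3 XOR 5 = 6
6 XOR 6 = 0
The nim-sum is 0, so this is a P-position: the player to move is in a losing position under optimal play.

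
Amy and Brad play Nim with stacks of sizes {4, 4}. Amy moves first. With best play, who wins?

Brad wins

Compute the nim-sum pairwise:
4 XOR 4 = 0
The nim-sum is 0, so this is a P-position: the player to move is in a losing position under optimal play; Amy is about to move from it and so loses — Brad wins.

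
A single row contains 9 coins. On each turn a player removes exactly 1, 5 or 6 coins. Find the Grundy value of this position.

3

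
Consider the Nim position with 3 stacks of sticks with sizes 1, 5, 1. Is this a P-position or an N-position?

Nim-sum: 1 ⊕ 5 ⊕ 1 = 5.
The nim-sum is 5 ≠ 0, so this is an N-position: the player to move can win.

N-position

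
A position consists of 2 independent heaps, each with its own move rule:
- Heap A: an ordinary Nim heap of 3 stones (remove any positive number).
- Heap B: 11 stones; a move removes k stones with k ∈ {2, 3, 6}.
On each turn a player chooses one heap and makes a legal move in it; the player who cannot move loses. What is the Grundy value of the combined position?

2

Heap A is a plain Nim heap of size 3, so its Grundy value is 3.
Build the Grundy sequence for heap B with g(k) = mex{g(k−s) : s ∈ {2, 3, 6}, s ≤ k}:
g(0) = mex{} = 0
g(1) = mex{} = 0
g(2) = mex{0} = 1
g(3) = mex{0} = 1
g(4) = mex{0,1} = 2
g(5) = mex{1} = 0
g(6) = mex{0,1,2} = 3
g(7) = mex{0,2} = 1
g(8) = mex{0,1,3} = 2
g(9) = mex{1,3} = 0
g(10) = mex{1,2} = 0
g(11) = mex{0,2} = 1
So g(11) = 1.
The value of a disjunctive sum is the nim-sum of the parts.
Combined value = 3 XOR 1 = 2.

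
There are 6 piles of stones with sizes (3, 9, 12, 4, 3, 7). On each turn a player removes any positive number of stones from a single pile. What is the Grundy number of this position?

6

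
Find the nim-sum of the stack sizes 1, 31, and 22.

8

Nim-sum: 1 ⊕ 31 ⊕ 22 = 8.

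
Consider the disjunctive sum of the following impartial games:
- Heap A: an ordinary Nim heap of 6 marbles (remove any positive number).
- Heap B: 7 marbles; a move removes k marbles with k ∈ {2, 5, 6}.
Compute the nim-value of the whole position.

5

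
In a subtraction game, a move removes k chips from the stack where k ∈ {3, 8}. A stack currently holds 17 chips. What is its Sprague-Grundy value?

Grundy values for subtraction set {3, 8}:
k:     0  1  2  3  4  5  6  7  8  9 10 11 12 13 14 15 16 17
g(k):  0  0  0  1  1  1  0  0  2  1  1  0  0  0  1  1  1  0
So g(17) = 0.

0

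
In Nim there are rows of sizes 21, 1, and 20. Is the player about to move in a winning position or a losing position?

In binary:
  10101  (21)
  00001  (1)
  10100  (20)
  -----
  00000  (0)
The nim-sum is 0, so this is a P-position: the player to move is in a losing position under optimal play.

Losing position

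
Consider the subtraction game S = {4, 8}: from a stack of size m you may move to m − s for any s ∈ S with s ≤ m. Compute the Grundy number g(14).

0

Build the Grundy sequence with g(k) = mex{g(k−s) : s ∈ {4, 8}, s ≤ k}:
k:     0  1  2  3  4  5  6  7  8  9 10 11 12 13 14
g(k):  0  0  0  0  1  1  1  1  2  2  2  2  0  0  0
So g(14) = 0.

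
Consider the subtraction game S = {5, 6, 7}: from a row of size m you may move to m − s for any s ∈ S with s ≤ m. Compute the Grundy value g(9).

Compute g(0), g(1), … for moves {5, 6, 7}:
g(0) = mex{} = 0
g(1) = mex{} = 0
g(2) = mex{} = 0
g(3) = mex{} = 0
g(4) = mex{} = 0
g(5) = mex{0} = 1
g(6) = mex{0} = 1
g(7) = mex{0} = 1
g(8) = mex{0} = 1
g(9) = mex{0} = 1
So g(9) = 1.

1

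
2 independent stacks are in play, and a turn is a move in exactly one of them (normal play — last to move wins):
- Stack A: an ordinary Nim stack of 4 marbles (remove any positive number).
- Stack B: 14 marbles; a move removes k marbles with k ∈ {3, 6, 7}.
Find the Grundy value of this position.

Stack A is a plain Nim stack of size 4, so its Grundy value is 4.
Build the Grundy sequence for stack B with g(k) = mex{g(k−s) : s ∈ {3, 6, 7}, s ≤ k}:
g(0) = mex{} = 0
g(1) = mex{} = 0
g(2) = mex{} = 0
g(3) = mex{0} = 1
g(4) = mex{0} = 1
g(5) = mex{0} = 1
g(6) = mex{0,1} = 2
g(7) = mex{0,1} = 2
g(8) = mex{0,1} = 2
g(9) = mex{0,1,2} = 3
g(10) = mex{1,2} = 0
g(11) = mex{1,2} = 0
g(12) = mex{1,2,3} = 0
g(13) = mex{0,2} = 1
g(14) = mex{0,2} = 1
So g(14) = 1.
By the Sprague-Grundy theorem, the Grundy value of a sum of independent games is the XOR of the component values.
Combined value = 4 ⊕ 1 = 5.

5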